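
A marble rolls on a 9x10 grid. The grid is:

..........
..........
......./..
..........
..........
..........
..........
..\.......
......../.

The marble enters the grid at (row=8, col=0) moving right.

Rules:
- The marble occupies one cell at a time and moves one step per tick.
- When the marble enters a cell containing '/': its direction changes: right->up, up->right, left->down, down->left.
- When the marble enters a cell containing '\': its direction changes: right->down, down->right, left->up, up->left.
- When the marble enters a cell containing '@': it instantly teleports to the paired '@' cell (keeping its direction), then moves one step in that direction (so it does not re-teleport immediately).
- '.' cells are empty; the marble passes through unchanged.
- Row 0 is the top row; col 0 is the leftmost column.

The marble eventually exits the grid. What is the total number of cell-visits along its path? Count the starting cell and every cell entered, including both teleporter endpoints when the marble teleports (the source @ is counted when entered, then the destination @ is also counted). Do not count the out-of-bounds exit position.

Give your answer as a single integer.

Answer: 17

Derivation:
Step 1: enter (8,0), '.' pass, move right to (8,1)
Step 2: enter (8,1), '.' pass, move right to (8,2)
Step 3: enter (8,2), '.' pass, move right to (8,3)
Step 4: enter (8,3), '.' pass, move right to (8,4)
Step 5: enter (8,4), '.' pass, move right to (8,5)
Step 6: enter (8,5), '.' pass, move right to (8,6)
Step 7: enter (8,6), '.' pass, move right to (8,7)
Step 8: enter (8,7), '.' pass, move right to (8,8)
Step 9: enter (8,8), '/' deflects right->up, move up to (7,8)
Step 10: enter (7,8), '.' pass, move up to (6,8)
Step 11: enter (6,8), '.' pass, move up to (5,8)
Step 12: enter (5,8), '.' pass, move up to (4,8)
Step 13: enter (4,8), '.' pass, move up to (3,8)
Step 14: enter (3,8), '.' pass, move up to (2,8)
Step 15: enter (2,8), '.' pass, move up to (1,8)
Step 16: enter (1,8), '.' pass, move up to (0,8)
Step 17: enter (0,8), '.' pass, move up to (-1,8)
Step 18: at (-1,8) — EXIT via top edge, pos 8
Path length (cell visits): 17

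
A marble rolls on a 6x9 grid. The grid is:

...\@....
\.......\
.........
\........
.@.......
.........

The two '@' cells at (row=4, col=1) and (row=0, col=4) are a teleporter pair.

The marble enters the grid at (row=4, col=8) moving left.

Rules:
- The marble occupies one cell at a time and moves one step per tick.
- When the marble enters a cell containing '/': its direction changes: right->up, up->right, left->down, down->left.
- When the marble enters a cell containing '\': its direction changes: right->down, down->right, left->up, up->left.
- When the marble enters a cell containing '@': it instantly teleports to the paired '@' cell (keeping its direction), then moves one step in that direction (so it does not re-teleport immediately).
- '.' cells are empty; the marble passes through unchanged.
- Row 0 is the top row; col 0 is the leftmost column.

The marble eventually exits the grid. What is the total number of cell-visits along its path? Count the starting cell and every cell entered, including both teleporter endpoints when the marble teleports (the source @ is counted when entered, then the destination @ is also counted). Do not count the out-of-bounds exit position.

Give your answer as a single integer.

Answer: 10

Derivation:
Step 1: enter (4,8), '.' pass, move left to (4,7)
Step 2: enter (4,7), '.' pass, move left to (4,6)
Step 3: enter (4,6), '.' pass, move left to (4,5)
Step 4: enter (4,5), '.' pass, move left to (4,4)
Step 5: enter (4,4), '.' pass, move left to (4,3)
Step 6: enter (4,3), '.' pass, move left to (4,2)
Step 7: enter (4,2), '.' pass, move left to (4,1)
Step 8: enter (4,1), '@' teleport (4,1)->(0,4), also enter (0,4), move left to (0,3)
Step 9: enter (0,3), '\' deflects left->up, move up to (-1,3)
Step 10: at (-1,3) — EXIT via top edge, pos 3
Path length (cell visits): 10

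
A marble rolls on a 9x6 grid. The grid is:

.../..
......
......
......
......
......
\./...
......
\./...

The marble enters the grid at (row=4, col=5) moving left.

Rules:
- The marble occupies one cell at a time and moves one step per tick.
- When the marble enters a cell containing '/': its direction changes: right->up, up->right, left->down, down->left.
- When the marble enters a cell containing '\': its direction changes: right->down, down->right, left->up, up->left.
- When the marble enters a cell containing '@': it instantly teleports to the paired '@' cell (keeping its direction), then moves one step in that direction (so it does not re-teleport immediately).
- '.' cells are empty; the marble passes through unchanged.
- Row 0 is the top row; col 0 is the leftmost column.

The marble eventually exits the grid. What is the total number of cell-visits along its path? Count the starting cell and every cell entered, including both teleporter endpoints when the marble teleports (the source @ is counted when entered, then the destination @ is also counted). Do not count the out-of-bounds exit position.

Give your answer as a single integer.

Step 1: enter (4,5), '.' pass, move left to (4,4)
Step 2: enter (4,4), '.' pass, move left to (4,3)
Step 3: enter (4,3), '.' pass, move left to (4,2)
Step 4: enter (4,2), '.' pass, move left to (4,1)
Step 5: enter (4,1), '.' pass, move left to (4,0)
Step 6: enter (4,0), '.' pass, move left to (4,-1)
Step 7: at (4,-1) — EXIT via left edge, pos 4
Path length (cell visits): 6

Answer: 6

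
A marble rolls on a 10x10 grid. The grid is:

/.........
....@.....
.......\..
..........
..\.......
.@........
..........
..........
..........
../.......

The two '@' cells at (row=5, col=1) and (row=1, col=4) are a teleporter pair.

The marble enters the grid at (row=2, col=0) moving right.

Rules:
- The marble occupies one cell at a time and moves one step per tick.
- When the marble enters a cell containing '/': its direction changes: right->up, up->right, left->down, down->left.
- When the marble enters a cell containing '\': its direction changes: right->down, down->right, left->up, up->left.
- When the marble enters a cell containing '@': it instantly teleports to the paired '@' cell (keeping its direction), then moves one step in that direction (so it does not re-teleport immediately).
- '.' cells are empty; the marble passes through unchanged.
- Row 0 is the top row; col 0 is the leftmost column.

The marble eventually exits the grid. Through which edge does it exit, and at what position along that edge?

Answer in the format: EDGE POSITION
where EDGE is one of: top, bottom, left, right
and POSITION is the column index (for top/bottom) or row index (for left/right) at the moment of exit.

Answer: bottom 7

Derivation:
Step 1: enter (2,0), '.' pass, move right to (2,1)
Step 2: enter (2,1), '.' pass, move right to (2,2)
Step 3: enter (2,2), '.' pass, move right to (2,3)
Step 4: enter (2,3), '.' pass, move right to (2,4)
Step 5: enter (2,4), '.' pass, move right to (2,5)
Step 6: enter (2,5), '.' pass, move right to (2,6)
Step 7: enter (2,6), '.' pass, move right to (2,7)
Step 8: enter (2,7), '\' deflects right->down, move down to (3,7)
Step 9: enter (3,7), '.' pass, move down to (4,7)
Step 10: enter (4,7), '.' pass, move down to (5,7)
Step 11: enter (5,7), '.' pass, move down to (6,7)
Step 12: enter (6,7), '.' pass, move down to (7,7)
Step 13: enter (7,7), '.' pass, move down to (8,7)
Step 14: enter (8,7), '.' pass, move down to (9,7)
Step 15: enter (9,7), '.' pass, move down to (10,7)
Step 16: at (10,7) — EXIT via bottom edge, pos 7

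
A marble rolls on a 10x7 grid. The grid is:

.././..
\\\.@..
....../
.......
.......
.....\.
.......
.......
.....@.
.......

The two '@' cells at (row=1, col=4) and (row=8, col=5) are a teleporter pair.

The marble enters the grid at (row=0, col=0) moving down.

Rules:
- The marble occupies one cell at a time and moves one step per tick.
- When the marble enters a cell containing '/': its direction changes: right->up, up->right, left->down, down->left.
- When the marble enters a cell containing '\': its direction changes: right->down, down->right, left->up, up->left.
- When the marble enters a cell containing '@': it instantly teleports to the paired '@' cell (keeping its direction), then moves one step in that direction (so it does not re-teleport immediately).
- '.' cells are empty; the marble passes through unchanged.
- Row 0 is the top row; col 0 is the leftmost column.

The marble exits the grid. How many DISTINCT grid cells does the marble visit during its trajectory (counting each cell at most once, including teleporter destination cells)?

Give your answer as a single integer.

Step 1: enter (0,0), '.' pass, move down to (1,0)
Step 2: enter (1,0), '\' deflects down->right, move right to (1,1)
Step 3: enter (1,1), '\' deflects right->down, move down to (2,1)
Step 4: enter (2,1), '.' pass, move down to (3,1)
Step 5: enter (3,1), '.' pass, move down to (4,1)
Step 6: enter (4,1), '.' pass, move down to (5,1)
Step 7: enter (5,1), '.' pass, move down to (6,1)
Step 8: enter (6,1), '.' pass, move down to (7,1)
Step 9: enter (7,1), '.' pass, move down to (8,1)
Step 10: enter (8,1), '.' pass, move down to (9,1)
Step 11: enter (9,1), '.' pass, move down to (10,1)
Step 12: at (10,1) — EXIT via bottom edge, pos 1
Distinct cells visited: 11 (path length 11)

Answer: 11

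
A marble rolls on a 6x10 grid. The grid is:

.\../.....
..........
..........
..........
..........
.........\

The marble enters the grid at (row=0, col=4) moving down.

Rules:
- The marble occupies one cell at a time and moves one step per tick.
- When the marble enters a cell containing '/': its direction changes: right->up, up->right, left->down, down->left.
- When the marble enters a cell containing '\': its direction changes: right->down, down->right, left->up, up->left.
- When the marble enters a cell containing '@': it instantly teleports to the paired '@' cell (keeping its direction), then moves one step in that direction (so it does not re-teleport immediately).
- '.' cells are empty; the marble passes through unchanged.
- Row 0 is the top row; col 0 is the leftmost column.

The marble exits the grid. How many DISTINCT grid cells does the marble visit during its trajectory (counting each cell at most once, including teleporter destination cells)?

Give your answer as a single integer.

Answer: 4

Derivation:
Step 1: enter (0,4), '/' deflects down->left, move left to (0,3)
Step 2: enter (0,3), '.' pass, move left to (0,2)
Step 3: enter (0,2), '.' pass, move left to (0,1)
Step 4: enter (0,1), '\' deflects left->up, move up to (-1,1)
Step 5: at (-1,1) — EXIT via top edge, pos 1
Distinct cells visited: 4 (path length 4)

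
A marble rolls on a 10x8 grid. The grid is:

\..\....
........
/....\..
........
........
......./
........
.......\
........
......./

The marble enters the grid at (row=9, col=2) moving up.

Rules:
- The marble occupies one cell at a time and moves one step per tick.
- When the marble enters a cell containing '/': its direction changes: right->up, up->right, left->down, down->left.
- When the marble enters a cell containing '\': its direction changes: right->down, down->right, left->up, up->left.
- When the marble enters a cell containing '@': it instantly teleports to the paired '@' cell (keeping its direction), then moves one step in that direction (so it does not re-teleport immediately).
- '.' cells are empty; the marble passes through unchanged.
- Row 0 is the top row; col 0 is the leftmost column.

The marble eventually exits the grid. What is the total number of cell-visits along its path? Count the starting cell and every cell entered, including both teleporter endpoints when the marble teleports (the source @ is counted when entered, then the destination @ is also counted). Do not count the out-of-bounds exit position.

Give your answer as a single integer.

Answer: 10

Derivation:
Step 1: enter (9,2), '.' pass, move up to (8,2)
Step 2: enter (8,2), '.' pass, move up to (7,2)
Step 3: enter (7,2), '.' pass, move up to (6,2)
Step 4: enter (6,2), '.' pass, move up to (5,2)
Step 5: enter (5,2), '.' pass, move up to (4,2)
Step 6: enter (4,2), '.' pass, move up to (3,2)
Step 7: enter (3,2), '.' pass, move up to (2,2)
Step 8: enter (2,2), '.' pass, move up to (1,2)
Step 9: enter (1,2), '.' pass, move up to (0,2)
Step 10: enter (0,2), '.' pass, move up to (-1,2)
Step 11: at (-1,2) — EXIT via top edge, pos 2
Path length (cell visits): 10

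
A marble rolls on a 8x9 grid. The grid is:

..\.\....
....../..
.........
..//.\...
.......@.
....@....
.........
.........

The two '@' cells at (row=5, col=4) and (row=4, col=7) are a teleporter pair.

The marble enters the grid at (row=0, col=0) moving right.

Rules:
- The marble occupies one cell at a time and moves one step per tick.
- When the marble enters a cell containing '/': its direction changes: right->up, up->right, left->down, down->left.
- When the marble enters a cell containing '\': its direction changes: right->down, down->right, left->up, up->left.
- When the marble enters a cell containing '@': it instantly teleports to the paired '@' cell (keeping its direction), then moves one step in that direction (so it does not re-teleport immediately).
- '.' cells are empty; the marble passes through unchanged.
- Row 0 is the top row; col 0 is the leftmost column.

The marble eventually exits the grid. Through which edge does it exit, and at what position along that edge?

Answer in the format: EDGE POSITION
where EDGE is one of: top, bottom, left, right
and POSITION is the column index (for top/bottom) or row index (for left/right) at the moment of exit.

Step 1: enter (0,0), '.' pass, move right to (0,1)
Step 2: enter (0,1), '.' pass, move right to (0,2)
Step 3: enter (0,2), '\' deflects right->down, move down to (1,2)
Step 4: enter (1,2), '.' pass, move down to (2,2)
Step 5: enter (2,2), '.' pass, move down to (3,2)
Step 6: enter (3,2), '/' deflects down->left, move left to (3,1)
Step 7: enter (3,1), '.' pass, move left to (3,0)
Step 8: enter (3,0), '.' pass, move left to (3,-1)
Step 9: at (3,-1) — EXIT via left edge, pos 3

Answer: left 3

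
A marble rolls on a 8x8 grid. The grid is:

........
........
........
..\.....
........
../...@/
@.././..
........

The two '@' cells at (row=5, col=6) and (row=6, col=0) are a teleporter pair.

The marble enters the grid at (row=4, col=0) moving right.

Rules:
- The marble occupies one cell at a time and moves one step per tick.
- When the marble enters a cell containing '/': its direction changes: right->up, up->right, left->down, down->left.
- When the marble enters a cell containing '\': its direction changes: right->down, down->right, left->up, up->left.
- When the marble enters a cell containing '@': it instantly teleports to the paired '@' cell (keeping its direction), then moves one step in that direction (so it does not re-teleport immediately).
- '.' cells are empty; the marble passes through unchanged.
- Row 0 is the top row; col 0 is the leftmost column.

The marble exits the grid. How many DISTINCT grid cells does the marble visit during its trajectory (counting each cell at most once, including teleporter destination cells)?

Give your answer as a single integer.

Step 1: enter (4,0), '.' pass, move right to (4,1)
Step 2: enter (4,1), '.' pass, move right to (4,2)
Step 3: enter (4,2), '.' pass, move right to (4,3)
Step 4: enter (4,3), '.' pass, move right to (4,4)
Step 5: enter (4,4), '.' pass, move right to (4,5)
Step 6: enter (4,5), '.' pass, move right to (4,6)
Step 7: enter (4,6), '.' pass, move right to (4,7)
Step 8: enter (4,7), '.' pass, move right to (4,8)
Step 9: at (4,8) — EXIT via right edge, pos 4
Distinct cells visited: 8 (path length 8)

Answer: 8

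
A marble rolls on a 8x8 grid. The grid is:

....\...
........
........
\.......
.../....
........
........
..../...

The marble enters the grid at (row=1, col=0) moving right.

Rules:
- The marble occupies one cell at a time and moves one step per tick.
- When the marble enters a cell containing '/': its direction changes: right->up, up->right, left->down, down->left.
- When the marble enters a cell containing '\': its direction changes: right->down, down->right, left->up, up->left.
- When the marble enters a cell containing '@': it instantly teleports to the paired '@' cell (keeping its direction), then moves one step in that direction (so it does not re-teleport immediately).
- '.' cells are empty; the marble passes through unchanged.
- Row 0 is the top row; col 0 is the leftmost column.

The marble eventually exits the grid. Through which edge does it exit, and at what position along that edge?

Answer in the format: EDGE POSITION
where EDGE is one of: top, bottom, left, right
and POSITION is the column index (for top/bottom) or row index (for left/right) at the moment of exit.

Step 1: enter (1,0), '.' pass, move right to (1,1)
Step 2: enter (1,1), '.' pass, move right to (1,2)
Step 3: enter (1,2), '.' pass, move right to (1,3)
Step 4: enter (1,3), '.' pass, move right to (1,4)
Step 5: enter (1,4), '.' pass, move right to (1,5)
Step 6: enter (1,5), '.' pass, move right to (1,6)
Step 7: enter (1,6), '.' pass, move right to (1,7)
Step 8: enter (1,7), '.' pass, move right to (1,8)
Step 9: at (1,8) — EXIT via right edge, pos 1

Answer: right 1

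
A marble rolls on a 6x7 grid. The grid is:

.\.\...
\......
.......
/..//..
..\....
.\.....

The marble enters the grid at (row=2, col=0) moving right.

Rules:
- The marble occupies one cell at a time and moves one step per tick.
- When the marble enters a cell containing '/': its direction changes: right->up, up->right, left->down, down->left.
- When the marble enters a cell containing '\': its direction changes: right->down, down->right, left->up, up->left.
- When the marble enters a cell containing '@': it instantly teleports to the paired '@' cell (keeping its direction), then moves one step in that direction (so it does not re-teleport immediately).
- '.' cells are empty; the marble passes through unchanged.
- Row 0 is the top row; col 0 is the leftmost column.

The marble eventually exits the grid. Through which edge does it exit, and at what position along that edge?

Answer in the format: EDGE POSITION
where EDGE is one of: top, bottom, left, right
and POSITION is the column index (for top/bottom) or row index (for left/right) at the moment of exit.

Answer: right 2

Derivation:
Step 1: enter (2,0), '.' pass, move right to (2,1)
Step 2: enter (2,1), '.' pass, move right to (2,2)
Step 3: enter (2,2), '.' pass, move right to (2,3)
Step 4: enter (2,3), '.' pass, move right to (2,4)
Step 5: enter (2,4), '.' pass, move right to (2,5)
Step 6: enter (2,5), '.' pass, move right to (2,6)
Step 7: enter (2,6), '.' pass, move right to (2,7)
Step 8: at (2,7) — EXIT via right edge, pos 2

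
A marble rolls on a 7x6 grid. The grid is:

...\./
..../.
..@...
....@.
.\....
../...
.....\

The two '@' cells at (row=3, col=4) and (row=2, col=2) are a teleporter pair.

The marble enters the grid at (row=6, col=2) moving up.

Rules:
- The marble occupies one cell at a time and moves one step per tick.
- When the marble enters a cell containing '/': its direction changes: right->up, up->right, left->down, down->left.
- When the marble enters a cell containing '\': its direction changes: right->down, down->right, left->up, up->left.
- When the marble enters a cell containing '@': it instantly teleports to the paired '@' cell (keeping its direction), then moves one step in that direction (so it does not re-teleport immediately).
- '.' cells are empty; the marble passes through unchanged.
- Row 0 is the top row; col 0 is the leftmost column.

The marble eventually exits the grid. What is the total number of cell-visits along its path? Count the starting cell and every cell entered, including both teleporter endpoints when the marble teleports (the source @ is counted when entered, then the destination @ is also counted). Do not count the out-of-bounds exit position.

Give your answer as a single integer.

Step 1: enter (6,2), '.' pass, move up to (5,2)
Step 2: enter (5,2), '/' deflects up->right, move right to (5,3)
Step 3: enter (5,3), '.' pass, move right to (5,4)
Step 4: enter (5,4), '.' pass, move right to (5,5)
Step 5: enter (5,5), '.' pass, move right to (5,6)
Step 6: at (5,6) — EXIT via right edge, pos 5
Path length (cell visits): 5

Answer: 5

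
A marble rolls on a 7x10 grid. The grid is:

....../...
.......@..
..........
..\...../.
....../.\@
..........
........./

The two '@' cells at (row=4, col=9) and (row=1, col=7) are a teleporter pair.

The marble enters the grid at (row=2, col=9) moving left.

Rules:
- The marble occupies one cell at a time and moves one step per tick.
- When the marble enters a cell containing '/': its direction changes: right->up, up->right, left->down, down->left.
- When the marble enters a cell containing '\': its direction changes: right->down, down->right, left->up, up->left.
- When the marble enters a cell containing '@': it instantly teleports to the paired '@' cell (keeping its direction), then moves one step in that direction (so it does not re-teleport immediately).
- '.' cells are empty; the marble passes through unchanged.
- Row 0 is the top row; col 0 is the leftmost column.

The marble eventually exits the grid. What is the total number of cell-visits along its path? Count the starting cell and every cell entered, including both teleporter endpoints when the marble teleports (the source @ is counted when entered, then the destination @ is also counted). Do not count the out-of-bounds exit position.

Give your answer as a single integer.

Answer: 10

Derivation:
Step 1: enter (2,9), '.' pass, move left to (2,8)
Step 2: enter (2,8), '.' pass, move left to (2,7)
Step 3: enter (2,7), '.' pass, move left to (2,6)
Step 4: enter (2,6), '.' pass, move left to (2,5)
Step 5: enter (2,5), '.' pass, move left to (2,4)
Step 6: enter (2,4), '.' pass, move left to (2,3)
Step 7: enter (2,3), '.' pass, move left to (2,2)
Step 8: enter (2,2), '.' pass, move left to (2,1)
Step 9: enter (2,1), '.' pass, move left to (2,0)
Step 10: enter (2,0), '.' pass, move left to (2,-1)
Step 11: at (2,-1) — EXIT via left edge, pos 2
Path length (cell visits): 10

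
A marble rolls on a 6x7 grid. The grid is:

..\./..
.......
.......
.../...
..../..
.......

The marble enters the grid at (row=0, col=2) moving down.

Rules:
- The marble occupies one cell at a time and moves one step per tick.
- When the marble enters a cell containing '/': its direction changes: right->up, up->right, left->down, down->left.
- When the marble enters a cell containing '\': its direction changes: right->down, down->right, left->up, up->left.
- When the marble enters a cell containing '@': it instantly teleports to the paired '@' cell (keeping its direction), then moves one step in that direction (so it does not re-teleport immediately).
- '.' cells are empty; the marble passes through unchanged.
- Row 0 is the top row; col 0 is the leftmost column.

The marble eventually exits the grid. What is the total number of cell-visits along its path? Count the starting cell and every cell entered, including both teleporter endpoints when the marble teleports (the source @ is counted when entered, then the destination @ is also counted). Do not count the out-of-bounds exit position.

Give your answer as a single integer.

Step 1: enter (0,2), '\' deflects down->right, move right to (0,3)
Step 2: enter (0,3), '.' pass, move right to (0,4)
Step 3: enter (0,4), '/' deflects right->up, move up to (-1,4)
Step 4: at (-1,4) — EXIT via top edge, pos 4
Path length (cell visits): 3

Answer: 3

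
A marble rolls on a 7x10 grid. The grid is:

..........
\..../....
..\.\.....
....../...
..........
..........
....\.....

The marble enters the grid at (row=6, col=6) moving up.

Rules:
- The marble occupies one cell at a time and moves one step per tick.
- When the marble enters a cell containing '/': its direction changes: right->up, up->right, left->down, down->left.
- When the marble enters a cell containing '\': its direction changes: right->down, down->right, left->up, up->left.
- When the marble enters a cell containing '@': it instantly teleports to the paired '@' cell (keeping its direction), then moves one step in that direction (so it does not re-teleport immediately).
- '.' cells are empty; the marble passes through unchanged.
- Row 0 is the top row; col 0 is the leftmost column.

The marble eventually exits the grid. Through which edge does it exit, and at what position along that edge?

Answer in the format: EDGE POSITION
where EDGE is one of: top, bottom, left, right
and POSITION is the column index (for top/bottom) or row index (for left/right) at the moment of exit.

Answer: right 3

Derivation:
Step 1: enter (6,6), '.' pass, move up to (5,6)
Step 2: enter (5,6), '.' pass, move up to (4,6)
Step 3: enter (4,6), '.' pass, move up to (3,6)
Step 4: enter (3,6), '/' deflects up->right, move right to (3,7)
Step 5: enter (3,7), '.' pass, move right to (3,8)
Step 6: enter (3,8), '.' pass, move right to (3,9)
Step 7: enter (3,9), '.' pass, move right to (3,10)
Step 8: at (3,10) — EXIT via right edge, pos 3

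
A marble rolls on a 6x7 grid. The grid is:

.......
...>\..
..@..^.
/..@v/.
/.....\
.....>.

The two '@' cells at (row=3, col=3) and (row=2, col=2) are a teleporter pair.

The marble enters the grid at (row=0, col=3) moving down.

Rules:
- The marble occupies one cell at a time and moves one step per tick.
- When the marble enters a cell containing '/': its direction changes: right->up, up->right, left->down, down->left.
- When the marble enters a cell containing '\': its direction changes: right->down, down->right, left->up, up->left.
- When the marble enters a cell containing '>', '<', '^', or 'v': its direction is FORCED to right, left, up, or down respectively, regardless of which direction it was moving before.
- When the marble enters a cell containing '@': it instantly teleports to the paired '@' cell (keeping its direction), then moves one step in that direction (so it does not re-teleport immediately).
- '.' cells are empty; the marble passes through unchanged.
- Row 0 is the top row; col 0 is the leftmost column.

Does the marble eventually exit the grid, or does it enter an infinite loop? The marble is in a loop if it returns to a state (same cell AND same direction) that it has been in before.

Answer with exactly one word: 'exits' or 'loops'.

Step 1: enter (0,3), '.' pass, move down to (1,3)
Step 2: enter (1,3), '>' forces down->right, move right to (1,4)
Step 3: enter (1,4), '\' deflects right->down, move down to (2,4)
Step 4: enter (2,4), '.' pass, move down to (3,4)
Step 5: enter (3,4), 'v' forces down->down, move down to (4,4)
Step 6: enter (4,4), '.' pass, move down to (5,4)
Step 7: enter (5,4), '.' pass, move down to (6,4)
Step 8: at (6,4) — EXIT via bottom edge, pos 4

Answer: exits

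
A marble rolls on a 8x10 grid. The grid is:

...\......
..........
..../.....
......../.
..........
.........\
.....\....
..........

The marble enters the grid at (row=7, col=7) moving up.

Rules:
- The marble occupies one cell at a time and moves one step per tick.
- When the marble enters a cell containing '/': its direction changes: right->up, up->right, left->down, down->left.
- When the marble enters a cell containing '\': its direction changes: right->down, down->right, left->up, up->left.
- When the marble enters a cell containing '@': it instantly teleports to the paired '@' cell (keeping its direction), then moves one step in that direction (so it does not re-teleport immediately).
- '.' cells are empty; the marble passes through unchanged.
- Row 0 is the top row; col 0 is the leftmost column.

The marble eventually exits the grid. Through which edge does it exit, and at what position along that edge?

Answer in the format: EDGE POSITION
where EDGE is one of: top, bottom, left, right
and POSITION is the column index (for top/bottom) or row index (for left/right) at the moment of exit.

Answer: top 7

Derivation:
Step 1: enter (7,7), '.' pass, move up to (6,7)
Step 2: enter (6,7), '.' pass, move up to (5,7)
Step 3: enter (5,7), '.' pass, move up to (4,7)
Step 4: enter (4,7), '.' pass, move up to (3,7)
Step 5: enter (3,7), '.' pass, move up to (2,7)
Step 6: enter (2,7), '.' pass, move up to (1,7)
Step 7: enter (1,7), '.' pass, move up to (0,7)
Step 8: enter (0,7), '.' pass, move up to (-1,7)
Step 9: at (-1,7) — EXIT via top edge, pos 7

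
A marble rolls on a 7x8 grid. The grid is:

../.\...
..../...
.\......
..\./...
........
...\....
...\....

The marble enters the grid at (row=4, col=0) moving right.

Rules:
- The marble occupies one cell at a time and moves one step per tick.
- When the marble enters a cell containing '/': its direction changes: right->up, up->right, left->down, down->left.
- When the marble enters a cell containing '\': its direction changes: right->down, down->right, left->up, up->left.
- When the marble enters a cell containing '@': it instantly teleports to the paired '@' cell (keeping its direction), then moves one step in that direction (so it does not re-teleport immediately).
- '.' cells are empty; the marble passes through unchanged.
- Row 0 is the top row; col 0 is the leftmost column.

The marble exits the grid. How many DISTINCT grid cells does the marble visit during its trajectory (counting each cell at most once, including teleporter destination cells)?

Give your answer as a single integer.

Answer: 8

Derivation:
Step 1: enter (4,0), '.' pass, move right to (4,1)
Step 2: enter (4,1), '.' pass, move right to (4,2)
Step 3: enter (4,2), '.' pass, move right to (4,3)
Step 4: enter (4,3), '.' pass, move right to (4,4)
Step 5: enter (4,4), '.' pass, move right to (4,5)
Step 6: enter (4,5), '.' pass, move right to (4,6)
Step 7: enter (4,6), '.' pass, move right to (4,7)
Step 8: enter (4,7), '.' pass, move right to (4,8)
Step 9: at (4,8) — EXIT via right edge, pos 4
Distinct cells visited: 8 (path length 8)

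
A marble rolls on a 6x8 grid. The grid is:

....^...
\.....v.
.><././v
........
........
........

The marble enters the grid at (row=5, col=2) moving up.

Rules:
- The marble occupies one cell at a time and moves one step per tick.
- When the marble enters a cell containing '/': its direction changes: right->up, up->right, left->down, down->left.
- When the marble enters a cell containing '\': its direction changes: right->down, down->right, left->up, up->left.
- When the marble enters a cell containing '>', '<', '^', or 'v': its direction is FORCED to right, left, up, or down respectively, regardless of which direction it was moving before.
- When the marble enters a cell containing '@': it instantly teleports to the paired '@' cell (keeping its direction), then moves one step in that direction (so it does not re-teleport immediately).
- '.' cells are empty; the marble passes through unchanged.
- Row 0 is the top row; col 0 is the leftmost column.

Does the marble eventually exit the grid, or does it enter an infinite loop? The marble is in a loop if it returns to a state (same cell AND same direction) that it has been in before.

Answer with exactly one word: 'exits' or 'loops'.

Step 1: enter (5,2), '.' pass, move up to (4,2)
Step 2: enter (4,2), '.' pass, move up to (3,2)
Step 3: enter (3,2), '.' pass, move up to (2,2)
Step 4: enter (2,2), '<' forces up->left, move left to (2,1)
Step 5: enter (2,1), '>' forces left->right, move right to (2,2)
Step 6: enter (2,2), '<' forces right->left, move left to (2,1)
Step 7: at (2,1) dir=left — LOOP DETECTED (seen before)

Answer: loops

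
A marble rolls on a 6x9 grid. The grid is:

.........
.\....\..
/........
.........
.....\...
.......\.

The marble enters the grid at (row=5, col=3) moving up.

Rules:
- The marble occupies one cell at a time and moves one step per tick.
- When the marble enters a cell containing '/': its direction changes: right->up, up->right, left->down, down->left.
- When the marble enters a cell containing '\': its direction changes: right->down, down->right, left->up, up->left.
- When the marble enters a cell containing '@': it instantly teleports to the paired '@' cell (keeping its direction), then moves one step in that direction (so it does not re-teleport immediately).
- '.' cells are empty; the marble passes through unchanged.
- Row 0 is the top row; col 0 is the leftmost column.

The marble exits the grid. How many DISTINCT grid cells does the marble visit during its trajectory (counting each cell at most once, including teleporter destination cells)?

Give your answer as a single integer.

Step 1: enter (5,3), '.' pass, move up to (4,3)
Step 2: enter (4,3), '.' pass, move up to (3,3)
Step 3: enter (3,3), '.' pass, move up to (2,3)
Step 4: enter (2,3), '.' pass, move up to (1,3)
Step 5: enter (1,3), '.' pass, move up to (0,3)
Step 6: enter (0,3), '.' pass, move up to (-1,3)
Step 7: at (-1,3) — EXIT via top edge, pos 3
Distinct cells visited: 6 (path length 6)

Answer: 6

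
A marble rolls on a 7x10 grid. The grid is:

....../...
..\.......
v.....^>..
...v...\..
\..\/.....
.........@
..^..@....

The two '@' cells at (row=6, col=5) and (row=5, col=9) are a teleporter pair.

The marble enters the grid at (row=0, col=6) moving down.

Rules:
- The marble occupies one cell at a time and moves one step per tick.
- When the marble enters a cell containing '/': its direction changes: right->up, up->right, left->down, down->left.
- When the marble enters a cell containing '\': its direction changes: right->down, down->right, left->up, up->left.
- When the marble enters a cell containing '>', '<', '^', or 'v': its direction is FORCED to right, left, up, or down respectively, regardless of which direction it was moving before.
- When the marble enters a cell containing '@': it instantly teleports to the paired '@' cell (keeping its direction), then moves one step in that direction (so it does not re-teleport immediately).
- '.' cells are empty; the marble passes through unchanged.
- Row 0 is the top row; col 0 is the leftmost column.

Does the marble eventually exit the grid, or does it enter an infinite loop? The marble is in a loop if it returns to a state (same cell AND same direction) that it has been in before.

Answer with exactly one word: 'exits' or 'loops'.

Step 1: enter (0,6), '/' deflects down->left, move left to (0,5)
Step 2: enter (0,5), '.' pass, move left to (0,4)
Step 3: enter (0,4), '.' pass, move left to (0,3)
Step 4: enter (0,3), '.' pass, move left to (0,2)
Step 5: enter (0,2), '.' pass, move left to (0,1)
Step 6: enter (0,1), '.' pass, move left to (0,0)
Step 7: enter (0,0), '.' pass, move left to (0,-1)
Step 8: at (0,-1) — EXIT via left edge, pos 0

Answer: exits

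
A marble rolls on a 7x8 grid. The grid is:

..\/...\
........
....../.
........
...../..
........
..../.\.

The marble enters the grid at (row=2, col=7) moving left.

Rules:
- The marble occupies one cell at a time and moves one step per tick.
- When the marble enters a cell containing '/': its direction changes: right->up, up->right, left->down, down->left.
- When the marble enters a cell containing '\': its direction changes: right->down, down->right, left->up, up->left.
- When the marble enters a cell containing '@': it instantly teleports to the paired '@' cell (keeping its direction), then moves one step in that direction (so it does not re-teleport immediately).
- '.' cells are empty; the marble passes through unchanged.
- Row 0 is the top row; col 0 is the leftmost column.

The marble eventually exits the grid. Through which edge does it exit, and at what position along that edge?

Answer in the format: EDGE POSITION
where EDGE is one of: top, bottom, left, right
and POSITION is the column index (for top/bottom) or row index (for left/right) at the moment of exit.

Step 1: enter (2,7), '.' pass, move left to (2,6)
Step 2: enter (2,6), '/' deflects left->down, move down to (3,6)
Step 3: enter (3,6), '.' pass, move down to (4,6)
Step 4: enter (4,6), '.' pass, move down to (5,6)
Step 5: enter (5,6), '.' pass, move down to (6,6)
Step 6: enter (6,6), '\' deflects down->right, move right to (6,7)
Step 7: enter (6,7), '.' pass, move right to (6,8)
Step 8: at (6,8) — EXIT via right edge, pos 6

Answer: right 6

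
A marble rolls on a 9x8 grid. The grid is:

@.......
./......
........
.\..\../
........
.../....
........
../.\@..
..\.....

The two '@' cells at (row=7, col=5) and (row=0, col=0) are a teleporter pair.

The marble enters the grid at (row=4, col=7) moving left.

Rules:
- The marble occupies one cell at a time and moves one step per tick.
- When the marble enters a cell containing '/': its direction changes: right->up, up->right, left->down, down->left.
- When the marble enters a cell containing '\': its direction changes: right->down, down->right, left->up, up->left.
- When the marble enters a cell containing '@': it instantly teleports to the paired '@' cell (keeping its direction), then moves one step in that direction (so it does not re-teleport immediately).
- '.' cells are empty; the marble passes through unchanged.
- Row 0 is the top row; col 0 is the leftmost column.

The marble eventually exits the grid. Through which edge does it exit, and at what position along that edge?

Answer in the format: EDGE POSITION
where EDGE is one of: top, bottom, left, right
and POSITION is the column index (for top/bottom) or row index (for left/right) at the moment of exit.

Answer: left 4

Derivation:
Step 1: enter (4,7), '.' pass, move left to (4,6)
Step 2: enter (4,6), '.' pass, move left to (4,5)
Step 3: enter (4,5), '.' pass, move left to (4,4)
Step 4: enter (4,4), '.' pass, move left to (4,3)
Step 5: enter (4,3), '.' pass, move left to (4,2)
Step 6: enter (4,2), '.' pass, move left to (4,1)
Step 7: enter (4,1), '.' pass, move left to (4,0)
Step 8: enter (4,0), '.' pass, move left to (4,-1)
Step 9: at (4,-1) — EXIT via left edge, pos 4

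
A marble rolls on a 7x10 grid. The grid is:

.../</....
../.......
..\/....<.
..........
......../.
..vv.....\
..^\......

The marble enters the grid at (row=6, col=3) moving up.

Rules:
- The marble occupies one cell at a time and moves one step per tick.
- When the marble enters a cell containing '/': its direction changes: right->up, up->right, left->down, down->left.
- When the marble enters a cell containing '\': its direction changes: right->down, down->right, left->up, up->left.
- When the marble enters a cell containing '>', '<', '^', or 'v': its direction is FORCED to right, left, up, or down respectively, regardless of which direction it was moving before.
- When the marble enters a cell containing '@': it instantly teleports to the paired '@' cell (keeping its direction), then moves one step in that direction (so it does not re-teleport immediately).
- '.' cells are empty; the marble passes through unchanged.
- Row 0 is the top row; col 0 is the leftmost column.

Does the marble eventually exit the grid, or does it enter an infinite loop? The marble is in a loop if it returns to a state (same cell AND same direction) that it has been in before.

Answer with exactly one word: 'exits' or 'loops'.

Step 1: enter (6,3), '\' deflects up->left, move left to (6,2)
Step 2: enter (6,2), '^' forces left->up, move up to (5,2)
Step 3: enter (5,2), 'v' forces up->down, move down to (6,2)
Step 4: enter (6,2), '^' forces down->up, move up to (5,2)
Step 5: at (5,2) dir=up — LOOP DETECTED (seen before)

Answer: loops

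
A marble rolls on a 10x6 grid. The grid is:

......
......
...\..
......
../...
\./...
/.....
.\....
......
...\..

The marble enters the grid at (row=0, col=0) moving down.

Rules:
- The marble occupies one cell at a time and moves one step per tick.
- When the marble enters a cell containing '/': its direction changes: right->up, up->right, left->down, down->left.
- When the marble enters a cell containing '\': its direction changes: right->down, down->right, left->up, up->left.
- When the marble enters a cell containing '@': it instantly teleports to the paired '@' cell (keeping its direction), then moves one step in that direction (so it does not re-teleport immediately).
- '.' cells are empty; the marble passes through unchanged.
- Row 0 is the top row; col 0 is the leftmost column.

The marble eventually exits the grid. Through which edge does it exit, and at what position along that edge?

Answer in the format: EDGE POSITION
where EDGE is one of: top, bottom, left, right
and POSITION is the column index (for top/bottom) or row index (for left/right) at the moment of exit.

Answer: right 4

Derivation:
Step 1: enter (0,0), '.' pass, move down to (1,0)
Step 2: enter (1,0), '.' pass, move down to (2,0)
Step 3: enter (2,0), '.' pass, move down to (3,0)
Step 4: enter (3,0), '.' pass, move down to (4,0)
Step 5: enter (4,0), '.' pass, move down to (5,0)
Step 6: enter (5,0), '\' deflects down->right, move right to (5,1)
Step 7: enter (5,1), '.' pass, move right to (5,2)
Step 8: enter (5,2), '/' deflects right->up, move up to (4,2)
Step 9: enter (4,2), '/' deflects up->right, move right to (4,3)
Step 10: enter (4,3), '.' pass, move right to (4,4)
Step 11: enter (4,4), '.' pass, move right to (4,5)
Step 12: enter (4,5), '.' pass, move right to (4,6)
Step 13: at (4,6) — EXIT via right edge, pos 4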